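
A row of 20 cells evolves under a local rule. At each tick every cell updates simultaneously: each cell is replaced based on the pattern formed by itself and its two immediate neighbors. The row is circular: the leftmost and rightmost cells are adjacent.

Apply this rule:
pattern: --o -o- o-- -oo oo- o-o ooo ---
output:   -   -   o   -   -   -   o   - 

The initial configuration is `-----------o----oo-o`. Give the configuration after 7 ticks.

------o-----------o-

o-----------o-------
-o-----------o------
--o-----------o-----
---o-----------o----
----o-----------o---
-----o-----------o--
------o-----------o-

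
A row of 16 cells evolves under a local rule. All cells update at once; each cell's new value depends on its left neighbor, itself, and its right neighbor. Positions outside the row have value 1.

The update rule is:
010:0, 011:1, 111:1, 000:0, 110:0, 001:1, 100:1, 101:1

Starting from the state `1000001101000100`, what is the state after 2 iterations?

1010110101010111

iteration 1: 0100011010101011
iteration 2: 1010110101010111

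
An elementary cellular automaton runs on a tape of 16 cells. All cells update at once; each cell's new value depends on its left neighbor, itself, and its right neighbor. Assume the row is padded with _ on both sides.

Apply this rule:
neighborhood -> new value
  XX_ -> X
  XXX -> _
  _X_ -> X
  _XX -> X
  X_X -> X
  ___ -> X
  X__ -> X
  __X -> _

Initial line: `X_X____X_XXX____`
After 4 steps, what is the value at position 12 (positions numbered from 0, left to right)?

_

XXXXXX_XXX_XXXXX
X____XXX_XXX___X
XXXX_X_XXX_XXX_X
X__XXXXX_XXX_XXX
position 12 holds _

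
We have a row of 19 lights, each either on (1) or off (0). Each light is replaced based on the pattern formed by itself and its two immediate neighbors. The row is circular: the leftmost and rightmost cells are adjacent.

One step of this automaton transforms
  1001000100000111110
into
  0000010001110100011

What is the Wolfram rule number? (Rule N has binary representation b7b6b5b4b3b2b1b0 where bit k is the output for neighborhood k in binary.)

position 14: 111 → 0  (bit 7 = 0)
position 17: 110 → 1  (bit 6 = 1)
position 18: 101 → 1  (bit 5 = 1)
position 1: 100 → 0  (bit 4 = 0)
position 13: 011 → 1  (bit 3 = 1)
position 0: 010 → 0  (bit 2 = 0)
position 2: 001 → 0  (bit 1 = 0)
position 5: 000 → 1  (bit 0 = 1)
bits b7..b0 = 01101001 = 105

105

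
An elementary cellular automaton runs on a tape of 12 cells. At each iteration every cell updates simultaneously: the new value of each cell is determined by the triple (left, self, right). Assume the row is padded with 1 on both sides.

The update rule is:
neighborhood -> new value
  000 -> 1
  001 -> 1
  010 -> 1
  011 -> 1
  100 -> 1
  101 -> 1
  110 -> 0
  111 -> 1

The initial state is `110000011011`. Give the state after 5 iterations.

101111110111
011111101111
111111011111
111110111111
111101111111

111101111111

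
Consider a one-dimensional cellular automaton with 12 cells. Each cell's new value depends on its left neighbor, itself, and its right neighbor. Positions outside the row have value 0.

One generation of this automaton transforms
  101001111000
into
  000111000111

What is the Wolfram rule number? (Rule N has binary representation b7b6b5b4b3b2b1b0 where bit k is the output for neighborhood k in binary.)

position 6: 111 → 0  (bit 7 = 0)
position 8: 110 → 0  (bit 6 = 0)
position 1: 101 → 0  (bit 5 = 0)
position 3: 100 → 1  (bit 4 = 1)
position 5: 011 → 1  (bit 3 = 1)
position 0: 010 → 0  (bit 2 = 0)
position 4: 001 → 1  (bit 1 = 1)
position 10: 000 → 1  (bit 0 = 1)
bits b7..b0 = 00011011 = 27

27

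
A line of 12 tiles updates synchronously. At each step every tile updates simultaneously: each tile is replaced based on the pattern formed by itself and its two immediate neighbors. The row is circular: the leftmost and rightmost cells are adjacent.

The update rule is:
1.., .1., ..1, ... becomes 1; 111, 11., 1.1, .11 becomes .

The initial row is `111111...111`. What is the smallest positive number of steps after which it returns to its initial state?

2

......111...
111111...111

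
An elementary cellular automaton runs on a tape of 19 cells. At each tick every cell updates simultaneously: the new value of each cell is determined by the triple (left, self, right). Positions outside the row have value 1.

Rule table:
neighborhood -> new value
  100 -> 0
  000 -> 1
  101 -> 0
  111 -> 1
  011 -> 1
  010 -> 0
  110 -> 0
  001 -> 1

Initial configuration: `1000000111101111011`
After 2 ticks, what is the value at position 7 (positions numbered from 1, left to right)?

0011111111001110011
0111111110011100111
position 7 holds 1

1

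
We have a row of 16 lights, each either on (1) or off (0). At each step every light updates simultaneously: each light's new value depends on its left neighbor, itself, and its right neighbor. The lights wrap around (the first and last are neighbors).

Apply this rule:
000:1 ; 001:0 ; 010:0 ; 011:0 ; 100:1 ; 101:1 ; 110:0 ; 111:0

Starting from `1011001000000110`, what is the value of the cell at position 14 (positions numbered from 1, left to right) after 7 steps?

0

step 1: 0100100111110001
step 2: 1010010000001100
step 3: 0101001111100010
step 4: 0010100000011001
step 5: 1001011111000100
step 6: 0100100000110010
step 7: 0010011110001001
position 14 holds 0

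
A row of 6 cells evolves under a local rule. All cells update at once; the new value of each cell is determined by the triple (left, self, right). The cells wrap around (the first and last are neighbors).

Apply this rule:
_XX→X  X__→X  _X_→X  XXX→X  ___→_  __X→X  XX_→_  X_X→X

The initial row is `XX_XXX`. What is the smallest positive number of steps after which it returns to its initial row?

6

step 1: X_XXXX
step 2: _XXXXX
step 3: XXXXX_
step 4: XXXX_X
step 5: XXX_XX
step 6: XX_XXX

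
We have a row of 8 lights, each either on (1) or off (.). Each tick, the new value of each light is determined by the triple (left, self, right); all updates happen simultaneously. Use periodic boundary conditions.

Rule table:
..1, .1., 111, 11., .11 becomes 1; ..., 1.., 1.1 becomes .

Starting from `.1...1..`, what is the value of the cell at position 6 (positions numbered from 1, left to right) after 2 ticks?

1

11..11..
11.111.1
position 6 holds 1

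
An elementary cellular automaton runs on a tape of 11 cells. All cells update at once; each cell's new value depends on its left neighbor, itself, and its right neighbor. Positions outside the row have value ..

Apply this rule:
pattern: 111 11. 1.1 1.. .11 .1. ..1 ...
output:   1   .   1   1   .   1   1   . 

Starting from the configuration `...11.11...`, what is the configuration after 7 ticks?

1.1.111.1.1

..1..1..1..
.111111111.
1.1111111.1
11.11111.11
..1.111.1..
.111.1.111.
1.1.111.1.1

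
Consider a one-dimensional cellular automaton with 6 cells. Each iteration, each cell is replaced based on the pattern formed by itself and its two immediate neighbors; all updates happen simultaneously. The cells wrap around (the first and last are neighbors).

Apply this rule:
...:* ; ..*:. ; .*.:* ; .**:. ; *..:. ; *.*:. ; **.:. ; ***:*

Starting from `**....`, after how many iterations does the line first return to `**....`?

2

...**.
**....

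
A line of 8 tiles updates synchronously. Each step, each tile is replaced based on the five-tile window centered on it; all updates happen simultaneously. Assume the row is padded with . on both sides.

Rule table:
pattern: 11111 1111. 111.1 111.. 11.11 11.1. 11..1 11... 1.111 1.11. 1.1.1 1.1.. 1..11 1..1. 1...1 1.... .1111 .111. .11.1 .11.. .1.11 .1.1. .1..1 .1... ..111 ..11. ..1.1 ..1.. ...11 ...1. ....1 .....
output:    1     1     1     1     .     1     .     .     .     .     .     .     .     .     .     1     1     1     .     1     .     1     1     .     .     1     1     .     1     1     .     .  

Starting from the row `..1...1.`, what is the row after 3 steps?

.1...1..
1...1..1
...1.1..

...1.1..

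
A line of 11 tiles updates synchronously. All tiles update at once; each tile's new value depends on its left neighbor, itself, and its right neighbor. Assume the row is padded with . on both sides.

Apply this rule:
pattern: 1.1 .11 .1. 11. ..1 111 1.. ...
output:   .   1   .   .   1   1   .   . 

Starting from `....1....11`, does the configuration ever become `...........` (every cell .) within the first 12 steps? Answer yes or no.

yes

...1....11.
..1....11..
.1....11...
1....11....
....11.....
...11......
..11.......
.11........
11.........
1..........
...........
all cells are . at step 11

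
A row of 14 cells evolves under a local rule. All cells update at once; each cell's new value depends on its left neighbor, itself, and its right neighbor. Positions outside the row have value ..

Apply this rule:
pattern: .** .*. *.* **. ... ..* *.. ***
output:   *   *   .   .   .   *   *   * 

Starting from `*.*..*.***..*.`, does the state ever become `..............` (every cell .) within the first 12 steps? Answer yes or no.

no

*.****.**.****
*.***..*..***.
*.**.*******.*
*.*..******..*
*.********.***
*.*******..**.
*.******.***.*
*.*****..**..*
*.****.***.***
*.***..**..**.
*.**.***.***.*
*.*..**..**..*
step 12 is *.*..**..**..*, still not uniform .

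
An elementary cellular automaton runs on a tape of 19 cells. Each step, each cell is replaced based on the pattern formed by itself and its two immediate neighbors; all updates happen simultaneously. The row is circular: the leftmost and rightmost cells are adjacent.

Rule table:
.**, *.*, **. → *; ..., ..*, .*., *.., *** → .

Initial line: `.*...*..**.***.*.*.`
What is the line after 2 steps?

........*..*****...

step 1: ........****.**.*..
step 2: ........*..*****...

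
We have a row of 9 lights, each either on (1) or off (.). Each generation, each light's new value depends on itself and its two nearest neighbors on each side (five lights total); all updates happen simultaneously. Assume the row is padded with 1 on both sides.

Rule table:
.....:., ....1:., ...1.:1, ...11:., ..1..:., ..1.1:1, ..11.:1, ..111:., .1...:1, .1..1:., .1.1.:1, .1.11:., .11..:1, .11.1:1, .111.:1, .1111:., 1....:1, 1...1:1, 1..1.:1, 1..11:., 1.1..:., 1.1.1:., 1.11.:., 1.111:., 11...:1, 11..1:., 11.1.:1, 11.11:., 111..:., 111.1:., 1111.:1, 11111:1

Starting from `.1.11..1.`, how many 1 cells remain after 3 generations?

3

1...1.11.
.1111..1.
...1..11.
count of 1: 3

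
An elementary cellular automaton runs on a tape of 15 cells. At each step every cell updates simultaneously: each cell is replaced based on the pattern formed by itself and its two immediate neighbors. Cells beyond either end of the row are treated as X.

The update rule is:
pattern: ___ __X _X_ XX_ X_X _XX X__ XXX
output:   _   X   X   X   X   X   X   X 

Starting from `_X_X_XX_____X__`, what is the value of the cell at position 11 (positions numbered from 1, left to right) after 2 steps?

step 1: XXXXXXXX___XXXX
step 2: XXXXXXXXX_XXXXX
position 11 holds X

X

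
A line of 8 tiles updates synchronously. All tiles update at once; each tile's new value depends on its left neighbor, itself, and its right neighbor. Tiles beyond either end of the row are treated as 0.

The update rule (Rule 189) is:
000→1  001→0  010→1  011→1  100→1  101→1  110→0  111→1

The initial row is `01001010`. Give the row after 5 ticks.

01110110

tick 1: 01101111
tick 2: 01011110
tick 3: 01111101
tick 4: 01111011
tick 5: 01110110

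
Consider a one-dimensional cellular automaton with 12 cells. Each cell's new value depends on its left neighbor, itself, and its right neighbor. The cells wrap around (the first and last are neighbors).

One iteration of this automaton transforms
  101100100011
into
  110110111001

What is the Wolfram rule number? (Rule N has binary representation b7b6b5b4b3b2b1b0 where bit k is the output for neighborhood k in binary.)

position 11: 111 → 1  (bit 7 = 1)
position 0: 110 → 1  (bit 6 = 1)
position 1: 101 → 1  (bit 5 = 1)
position 4: 100 → 1  (bit 4 = 1)
position 2: 011 → 0  (bit 3 = 0)
position 6: 010 → 1  (bit 2 = 1)
position 5: 001 → 0  (bit 1 = 0)
position 8: 000 → 1  (bit 0 = 1)
bits b7..b0 = 11110101 = 245

245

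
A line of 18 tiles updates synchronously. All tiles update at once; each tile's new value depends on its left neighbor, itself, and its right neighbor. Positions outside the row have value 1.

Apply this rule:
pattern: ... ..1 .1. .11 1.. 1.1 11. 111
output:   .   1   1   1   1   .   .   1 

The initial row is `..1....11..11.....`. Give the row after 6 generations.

generation 1: 1111..11.111.1...1
generation 2: 111.111..11..11.11
generation 3: 11..11.111.111..11
generation 4: 1.111..11..11.1111
generation 5: ..11.111.111..1111
generation 6: 111..11..11.111111

111..11..11.111111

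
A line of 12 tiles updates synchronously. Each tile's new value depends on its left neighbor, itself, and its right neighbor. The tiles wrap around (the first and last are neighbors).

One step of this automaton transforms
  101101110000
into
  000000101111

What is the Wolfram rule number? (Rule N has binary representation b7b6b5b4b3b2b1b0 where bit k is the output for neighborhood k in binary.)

position 6: 111 → 1  (bit 7 = 1)
position 3: 110 → 0  (bit 6 = 0)
position 1: 101 → 0  (bit 5 = 0)
position 8: 100 → 1  (bit 4 = 1)
position 2: 011 → 0  (bit 3 = 0)
position 0: 010 → 0  (bit 2 = 0)
position 11: 001 → 1  (bit 1 = 1)
position 9: 000 → 1  (bit 0 = 1)
bits b7..b0 = 10010011 = 147

147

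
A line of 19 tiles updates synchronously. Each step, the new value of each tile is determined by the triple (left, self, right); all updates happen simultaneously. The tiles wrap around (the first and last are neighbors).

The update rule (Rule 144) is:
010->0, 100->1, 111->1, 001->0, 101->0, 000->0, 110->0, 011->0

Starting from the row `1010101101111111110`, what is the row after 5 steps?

0000000000111111100
0000000000011111010
0000000000001110001
1000000000000101000
0100000000000000100

0100000000000000100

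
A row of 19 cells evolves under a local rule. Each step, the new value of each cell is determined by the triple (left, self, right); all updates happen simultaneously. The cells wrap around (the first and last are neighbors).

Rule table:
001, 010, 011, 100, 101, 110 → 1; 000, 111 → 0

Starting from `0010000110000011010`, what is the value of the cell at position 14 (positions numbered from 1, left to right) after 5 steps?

1

0111001111000111111
1101111001101100001
0111001111111110011
1101111000000011111
0111001100000110000
position 14 holds 1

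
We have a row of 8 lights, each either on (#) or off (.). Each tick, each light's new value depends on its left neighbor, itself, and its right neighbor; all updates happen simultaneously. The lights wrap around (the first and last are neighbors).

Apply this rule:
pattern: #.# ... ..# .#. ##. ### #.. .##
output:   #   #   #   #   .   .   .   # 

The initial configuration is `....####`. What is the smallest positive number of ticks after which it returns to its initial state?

tick 1: .####...
tick 2: ##....##
tick 3: ...####.
tick 4: ####....
tick 5: #....###
tick 6: ..####..
tick 7: ###....#
tick 8: ....####

8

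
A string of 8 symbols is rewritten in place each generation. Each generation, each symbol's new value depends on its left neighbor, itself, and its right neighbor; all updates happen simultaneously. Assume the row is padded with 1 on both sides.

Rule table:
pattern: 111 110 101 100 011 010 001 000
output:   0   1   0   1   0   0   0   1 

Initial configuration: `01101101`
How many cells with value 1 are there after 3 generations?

3

00100100
10010010
11001000
count of 1: 3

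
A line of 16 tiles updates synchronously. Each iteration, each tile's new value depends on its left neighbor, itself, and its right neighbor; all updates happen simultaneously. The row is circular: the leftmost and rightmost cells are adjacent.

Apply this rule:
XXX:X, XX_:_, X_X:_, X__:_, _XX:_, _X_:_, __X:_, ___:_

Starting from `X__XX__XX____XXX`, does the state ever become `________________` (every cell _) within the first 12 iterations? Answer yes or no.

______________XX
________________
all cells are _ at iteration 2

yes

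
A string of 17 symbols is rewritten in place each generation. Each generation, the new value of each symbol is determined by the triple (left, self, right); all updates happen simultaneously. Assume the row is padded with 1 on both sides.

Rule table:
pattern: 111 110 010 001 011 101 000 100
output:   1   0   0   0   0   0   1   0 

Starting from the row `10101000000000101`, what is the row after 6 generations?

00100111111100000

00000011111110000
01111001111100110
00110000111000000
00000110010011110
01110000000001100
00100111111100000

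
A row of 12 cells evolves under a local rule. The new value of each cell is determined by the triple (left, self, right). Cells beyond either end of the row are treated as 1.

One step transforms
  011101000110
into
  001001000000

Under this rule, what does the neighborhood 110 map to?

At position 3 the neighborhood is 110; the next row has 0 there.

0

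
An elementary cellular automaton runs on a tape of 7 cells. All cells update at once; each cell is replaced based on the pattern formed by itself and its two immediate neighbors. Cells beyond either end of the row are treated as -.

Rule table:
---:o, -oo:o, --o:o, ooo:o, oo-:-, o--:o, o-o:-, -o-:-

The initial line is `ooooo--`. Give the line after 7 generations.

o-ooo-o

oooo-oo
ooo--o-
oo-oo-o
o--o---
-oo-ooo
oo--oo-
o-ooo-o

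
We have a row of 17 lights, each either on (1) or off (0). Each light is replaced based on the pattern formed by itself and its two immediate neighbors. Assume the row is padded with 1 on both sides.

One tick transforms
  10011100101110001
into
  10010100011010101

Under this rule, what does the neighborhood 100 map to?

0

At position 1 the neighborhood is 100; the next row has 0 there.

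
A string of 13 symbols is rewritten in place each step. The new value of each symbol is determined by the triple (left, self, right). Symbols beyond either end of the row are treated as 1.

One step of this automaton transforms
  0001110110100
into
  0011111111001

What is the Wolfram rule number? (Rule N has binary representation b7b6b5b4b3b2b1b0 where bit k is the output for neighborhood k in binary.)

234

position 4: 111 → 1  (bit 7 = 1)
position 5: 110 → 1  (bit 6 = 1)
position 6: 101 → 1  (bit 5 = 1)
position 0: 100 → 0  (bit 4 = 0)
position 3: 011 → 1  (bit 3 = 1)
position 10: 010 → 0  (bit 2 = 0)
position 2: 001 → 1  (bit 1 = 1)
position 1: 000 → 0  (bit 0 = 0)
bits b7..b0 = 11101010 = 234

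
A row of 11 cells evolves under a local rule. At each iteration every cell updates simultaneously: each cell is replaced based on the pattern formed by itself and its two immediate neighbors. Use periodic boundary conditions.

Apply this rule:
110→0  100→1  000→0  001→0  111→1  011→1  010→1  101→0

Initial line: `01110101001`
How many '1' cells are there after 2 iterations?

5

01100101101
01010101001
count of 1: 5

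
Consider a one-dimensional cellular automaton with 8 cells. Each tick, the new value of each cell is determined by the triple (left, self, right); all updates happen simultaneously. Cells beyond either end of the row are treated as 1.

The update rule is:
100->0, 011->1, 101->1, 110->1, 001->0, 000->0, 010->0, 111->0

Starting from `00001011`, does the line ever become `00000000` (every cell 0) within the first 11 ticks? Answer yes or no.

yes

tick 1: 00000110
tick 2: 00000111
tick 3: 00000100
tick 4: 00000000
all cells are 0 at tick 4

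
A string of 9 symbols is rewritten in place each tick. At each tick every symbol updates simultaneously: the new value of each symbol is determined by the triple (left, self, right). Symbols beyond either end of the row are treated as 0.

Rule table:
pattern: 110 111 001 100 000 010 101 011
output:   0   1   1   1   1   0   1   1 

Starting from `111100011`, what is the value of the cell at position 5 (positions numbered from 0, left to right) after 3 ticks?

1

111011110
110111101
101111010
position 5 holds 1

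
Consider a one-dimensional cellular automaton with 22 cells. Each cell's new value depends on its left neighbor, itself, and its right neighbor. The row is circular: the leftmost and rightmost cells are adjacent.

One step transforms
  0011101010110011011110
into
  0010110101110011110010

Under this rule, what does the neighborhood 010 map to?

0

At position 6 the neighborhood is 010; the next row has 0 there.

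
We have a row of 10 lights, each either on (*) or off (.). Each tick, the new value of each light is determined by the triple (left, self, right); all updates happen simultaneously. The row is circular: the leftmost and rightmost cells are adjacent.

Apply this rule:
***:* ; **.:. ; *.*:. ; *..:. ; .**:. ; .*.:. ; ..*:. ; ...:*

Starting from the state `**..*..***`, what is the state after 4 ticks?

**..*..***

*.......**
..*****..*
...***....
**..*..***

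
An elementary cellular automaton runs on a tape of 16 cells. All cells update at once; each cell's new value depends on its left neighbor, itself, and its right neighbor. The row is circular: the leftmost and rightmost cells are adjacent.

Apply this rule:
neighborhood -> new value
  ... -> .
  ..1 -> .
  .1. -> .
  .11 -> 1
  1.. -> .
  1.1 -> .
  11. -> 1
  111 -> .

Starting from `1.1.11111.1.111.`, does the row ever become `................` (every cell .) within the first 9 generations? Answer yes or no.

generation 1: ....1...1...1.1.
generation 2: ................
all cells are . at generation 2

yes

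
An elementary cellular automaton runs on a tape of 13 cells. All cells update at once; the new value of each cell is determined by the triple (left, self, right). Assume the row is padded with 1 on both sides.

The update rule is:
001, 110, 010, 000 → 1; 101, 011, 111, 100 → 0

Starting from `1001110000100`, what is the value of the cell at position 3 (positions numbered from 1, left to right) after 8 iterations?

1010010111101
1010110000100
1010010111101  (repeats iteration 1; period 2)
iteration 8: 1010110000100
position 3 holds 1

1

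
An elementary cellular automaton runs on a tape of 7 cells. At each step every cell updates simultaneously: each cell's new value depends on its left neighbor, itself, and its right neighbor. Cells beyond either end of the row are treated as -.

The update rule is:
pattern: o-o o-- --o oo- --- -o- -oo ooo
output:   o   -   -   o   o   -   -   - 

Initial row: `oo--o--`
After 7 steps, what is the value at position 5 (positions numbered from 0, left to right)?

-o----o
---oo--
oo--o-o
-o---o-
---o---
oo---oo
-o-o--o
position 5 holds -

-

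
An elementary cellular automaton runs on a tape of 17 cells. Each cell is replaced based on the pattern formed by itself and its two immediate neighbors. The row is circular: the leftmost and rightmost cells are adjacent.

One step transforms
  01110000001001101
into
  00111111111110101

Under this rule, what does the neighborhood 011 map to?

At position 1 the neighborhood is 011; the next row has 0 there.

0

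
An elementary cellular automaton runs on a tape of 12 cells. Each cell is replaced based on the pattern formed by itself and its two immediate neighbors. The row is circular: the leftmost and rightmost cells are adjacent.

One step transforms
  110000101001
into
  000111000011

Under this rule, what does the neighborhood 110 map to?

At position 1 the neighborhood is 110; the next row has 0 there.

0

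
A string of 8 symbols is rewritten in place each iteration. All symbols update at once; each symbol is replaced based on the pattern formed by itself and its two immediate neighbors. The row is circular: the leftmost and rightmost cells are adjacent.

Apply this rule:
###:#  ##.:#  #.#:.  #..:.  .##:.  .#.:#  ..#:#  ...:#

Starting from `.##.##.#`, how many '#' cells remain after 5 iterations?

3

..#..#.#
.##.##.#  (repeats iteration 0; period 2)
iteration 5: ..#..#.#
count of #: 3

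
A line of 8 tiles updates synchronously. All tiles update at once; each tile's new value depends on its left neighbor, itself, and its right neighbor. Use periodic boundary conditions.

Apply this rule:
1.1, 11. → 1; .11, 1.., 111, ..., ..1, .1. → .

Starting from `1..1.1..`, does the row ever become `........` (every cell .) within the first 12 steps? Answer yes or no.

yes

....1...
........
all cells are . at step 2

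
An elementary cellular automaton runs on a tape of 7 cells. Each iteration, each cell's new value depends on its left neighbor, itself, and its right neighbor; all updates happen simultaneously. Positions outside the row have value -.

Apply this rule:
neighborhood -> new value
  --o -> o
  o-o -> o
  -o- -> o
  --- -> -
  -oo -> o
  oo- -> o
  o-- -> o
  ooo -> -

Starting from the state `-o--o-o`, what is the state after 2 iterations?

o-----o

ooooooo
o-----o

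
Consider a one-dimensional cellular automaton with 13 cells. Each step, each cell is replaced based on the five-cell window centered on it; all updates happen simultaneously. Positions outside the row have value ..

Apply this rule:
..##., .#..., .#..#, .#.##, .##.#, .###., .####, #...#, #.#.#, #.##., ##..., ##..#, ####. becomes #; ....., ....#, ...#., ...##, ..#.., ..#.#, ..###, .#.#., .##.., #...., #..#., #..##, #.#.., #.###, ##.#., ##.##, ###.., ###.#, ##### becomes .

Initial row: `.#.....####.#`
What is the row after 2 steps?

...#....#.#..

..#.....##...
...#....#.#..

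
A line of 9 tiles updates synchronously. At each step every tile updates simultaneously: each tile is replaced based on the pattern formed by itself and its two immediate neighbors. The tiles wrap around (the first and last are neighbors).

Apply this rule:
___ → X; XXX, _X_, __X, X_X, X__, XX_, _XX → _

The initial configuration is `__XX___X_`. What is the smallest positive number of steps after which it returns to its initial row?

step 1: X____X___
step 2: __XX___X_

2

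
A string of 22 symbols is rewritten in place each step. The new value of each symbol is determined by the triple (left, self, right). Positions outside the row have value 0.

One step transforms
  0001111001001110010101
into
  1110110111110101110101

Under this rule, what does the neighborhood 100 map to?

1

At position 7 the neighborhood is 100; the next row has 1 there.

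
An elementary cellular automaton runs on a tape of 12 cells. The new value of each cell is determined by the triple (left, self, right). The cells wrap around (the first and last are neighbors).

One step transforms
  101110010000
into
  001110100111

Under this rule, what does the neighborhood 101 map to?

At position 1 the neighborhood is 101; the next row has 0 there.

0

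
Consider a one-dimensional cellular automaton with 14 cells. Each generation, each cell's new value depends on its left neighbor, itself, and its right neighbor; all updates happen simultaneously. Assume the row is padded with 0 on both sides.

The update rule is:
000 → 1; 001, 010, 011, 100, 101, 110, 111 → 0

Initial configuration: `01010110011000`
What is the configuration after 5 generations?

00000000000011

00000000000011
11111111111000
00000000000011  (repeats generation 1; period 2)
generation 5: 00000000000011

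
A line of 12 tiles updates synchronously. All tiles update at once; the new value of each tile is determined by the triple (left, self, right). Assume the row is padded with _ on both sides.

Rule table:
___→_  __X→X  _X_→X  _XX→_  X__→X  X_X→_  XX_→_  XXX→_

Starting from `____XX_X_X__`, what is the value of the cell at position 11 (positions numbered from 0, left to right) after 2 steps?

X

step 1: ___X___X_XX_
step 2: __XXX_XX___X
position 11 holds X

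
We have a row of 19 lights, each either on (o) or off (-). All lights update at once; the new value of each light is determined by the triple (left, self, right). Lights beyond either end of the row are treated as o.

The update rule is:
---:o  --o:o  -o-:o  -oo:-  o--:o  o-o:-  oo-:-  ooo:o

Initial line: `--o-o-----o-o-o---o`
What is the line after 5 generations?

ooooooooooo-o------

generation 1: ooo-ooooooo-o-oooo-
generation 2: oo---ooooo--o--oo--
generation 3: o-ooo-ooo-ooooo--oo
generation 4: ---o---o---ooo-oo-o
generation 5: ooooooooooo-o------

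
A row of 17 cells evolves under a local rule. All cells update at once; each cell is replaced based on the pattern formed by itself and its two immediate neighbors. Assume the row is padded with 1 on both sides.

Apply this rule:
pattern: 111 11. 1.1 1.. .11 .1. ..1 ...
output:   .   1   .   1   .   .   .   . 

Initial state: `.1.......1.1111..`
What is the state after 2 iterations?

..1...........11.
1..1...........1.

1..1...........1.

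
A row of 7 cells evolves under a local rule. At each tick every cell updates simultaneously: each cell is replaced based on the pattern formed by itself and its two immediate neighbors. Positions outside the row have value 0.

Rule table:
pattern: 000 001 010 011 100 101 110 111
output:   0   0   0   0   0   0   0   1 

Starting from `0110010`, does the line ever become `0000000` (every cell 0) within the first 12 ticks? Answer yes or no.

0000000
all cells are 0 at tick 1

yes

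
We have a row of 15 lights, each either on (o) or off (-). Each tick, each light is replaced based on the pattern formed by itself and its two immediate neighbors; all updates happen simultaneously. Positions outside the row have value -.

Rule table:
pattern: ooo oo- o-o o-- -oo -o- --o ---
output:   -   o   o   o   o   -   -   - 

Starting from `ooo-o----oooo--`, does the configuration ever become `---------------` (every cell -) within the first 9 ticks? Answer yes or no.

tick 1: o-oo-o---o--oo-
tick 2: -oooo-o---o-ooo
tick 3: -o--oo-o---oo-o
tick 4: --o-ooo-o--ooo-
tick 5: ---oo-oo-o-o-oo
tick 6: ---oooooo-o-ooo
tick 7: ---o----oo-oo-o
tick 8: ----o---oooooo-
tick 9: -----o--o----oo
tick 9 is -----o--o----oo, still not uniform -

no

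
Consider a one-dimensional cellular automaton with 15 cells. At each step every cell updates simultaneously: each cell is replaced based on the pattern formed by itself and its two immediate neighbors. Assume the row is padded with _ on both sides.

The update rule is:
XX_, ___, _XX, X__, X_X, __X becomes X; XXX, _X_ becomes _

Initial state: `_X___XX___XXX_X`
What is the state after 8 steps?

X_________XXXX_

X_XXXXXXXXX_XX_
_XX_______XXXXX
XXXXXXXXXXX___X
X_________XXXX_
_XXXXXXXXXX__XX
XX________XXXXX
XXXXXXXXXXX___X  (repeats step 3; period 4)
step 8: X_________XXXX_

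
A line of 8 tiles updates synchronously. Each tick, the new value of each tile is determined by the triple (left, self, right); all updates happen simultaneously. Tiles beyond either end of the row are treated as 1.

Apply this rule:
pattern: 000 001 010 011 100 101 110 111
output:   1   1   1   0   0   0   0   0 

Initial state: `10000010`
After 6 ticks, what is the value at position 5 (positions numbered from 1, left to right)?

0

00111110
01000000
01011111
01000000  (repeats tick 2; period 2)
tick 6: 01000000
position 5 holds 0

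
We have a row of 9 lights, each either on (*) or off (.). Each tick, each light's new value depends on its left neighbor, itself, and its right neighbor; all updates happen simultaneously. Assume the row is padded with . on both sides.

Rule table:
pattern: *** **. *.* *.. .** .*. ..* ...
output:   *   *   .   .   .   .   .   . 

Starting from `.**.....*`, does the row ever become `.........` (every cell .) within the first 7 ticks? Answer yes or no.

tick 1: ..*......
tick 2: .........
all cells are . at tick 2

yes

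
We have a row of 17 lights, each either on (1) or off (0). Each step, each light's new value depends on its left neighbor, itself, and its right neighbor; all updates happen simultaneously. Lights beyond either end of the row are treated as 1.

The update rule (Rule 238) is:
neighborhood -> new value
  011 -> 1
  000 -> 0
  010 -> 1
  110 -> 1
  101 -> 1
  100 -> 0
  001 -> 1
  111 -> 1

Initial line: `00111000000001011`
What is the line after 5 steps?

11111000111111111

01111000000011111
11111000000111111
11111000001111111
11111000011111111
11111000111111111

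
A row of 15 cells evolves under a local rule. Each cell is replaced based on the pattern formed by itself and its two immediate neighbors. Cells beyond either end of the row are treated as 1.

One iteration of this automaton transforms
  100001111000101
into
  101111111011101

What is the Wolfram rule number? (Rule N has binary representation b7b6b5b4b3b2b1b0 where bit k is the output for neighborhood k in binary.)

position 6: 111 → 1  (bit 7 = 1)
position 0: 110 → 1  (bit 6 = 1)
position 13: 101 → 0  (bit 5 = 0)
position 1: 100 → 0  (bit 4 = 0)
position 5: 011 → 1  (bit 3 = 1)
position 12: 010 → 1  (bit 2 = 1)
position 4: 001 → 1  (bit 1 = 1)
position 2: 000 → 1  (bit 0 = 1)
bits b7..b0 = 11001111 = 207

207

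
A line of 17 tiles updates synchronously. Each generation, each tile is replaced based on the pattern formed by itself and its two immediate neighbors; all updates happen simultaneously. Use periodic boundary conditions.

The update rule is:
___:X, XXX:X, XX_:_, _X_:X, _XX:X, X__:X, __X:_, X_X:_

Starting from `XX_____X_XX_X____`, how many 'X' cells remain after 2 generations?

X_XXXX_X_X__XXXX_
X_XXX__X_XX_XXX__
count of X: 10

10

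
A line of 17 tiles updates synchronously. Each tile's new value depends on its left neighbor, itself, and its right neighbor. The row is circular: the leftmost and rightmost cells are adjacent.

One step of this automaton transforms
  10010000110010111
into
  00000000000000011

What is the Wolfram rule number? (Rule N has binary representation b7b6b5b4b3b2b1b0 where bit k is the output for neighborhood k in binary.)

128

position 15: 111 → 1  (bit 7 = 1)
position 0: 110 → 0  (bit 6 = 0)
position 13: 101 → 0  (bit 5 = 0)
position 1: 100 → 0  (bit 4 = 0)
position 8: 011 → 0  (bit 3 = 0)
position 3: 010 → 0  (bit 2 = 0)
position 2: 001 → 0  (bit 1 = 0)
position 5: 000 → 0  (bit 0 = 0)
bits b7..b0 = 10000000 = 128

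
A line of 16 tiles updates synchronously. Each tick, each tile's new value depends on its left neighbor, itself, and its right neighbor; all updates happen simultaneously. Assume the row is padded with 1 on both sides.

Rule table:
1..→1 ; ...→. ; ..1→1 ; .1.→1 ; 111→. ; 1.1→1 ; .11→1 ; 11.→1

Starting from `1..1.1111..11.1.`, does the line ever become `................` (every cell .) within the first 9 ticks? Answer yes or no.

no

tick 1: 111111..11111111
tick 2: .....1111.......
tick 3: 1...11..11.....1
tick 4: 11.11111111...11
tick 5: .111......11.11.
tick 6: 11.11....1111111
tick 7: .11111..11......
tick 8: 11...111111....1
tick 9: .11.11....11..11
tick 9 is .11.11....11..11, still not uniform .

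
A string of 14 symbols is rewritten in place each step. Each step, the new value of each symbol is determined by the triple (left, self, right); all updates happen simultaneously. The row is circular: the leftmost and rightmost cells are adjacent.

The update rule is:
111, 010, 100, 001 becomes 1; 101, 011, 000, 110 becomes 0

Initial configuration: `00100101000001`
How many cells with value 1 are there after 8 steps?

6

11111101100011
11111000010101
11110100110100
01100111000111
00011010101010
00100010101011
11110110101000
01100000101101
count of 1: 6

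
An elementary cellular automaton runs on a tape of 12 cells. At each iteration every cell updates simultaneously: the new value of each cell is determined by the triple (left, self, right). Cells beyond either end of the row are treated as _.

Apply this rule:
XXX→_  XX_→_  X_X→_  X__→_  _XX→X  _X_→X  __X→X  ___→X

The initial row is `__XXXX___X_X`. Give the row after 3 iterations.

iteration 1: XXX____XXX_X
iteration 2: X___XXXX___X
iteration 3: X_XXX____XXX

X_XXX____XXX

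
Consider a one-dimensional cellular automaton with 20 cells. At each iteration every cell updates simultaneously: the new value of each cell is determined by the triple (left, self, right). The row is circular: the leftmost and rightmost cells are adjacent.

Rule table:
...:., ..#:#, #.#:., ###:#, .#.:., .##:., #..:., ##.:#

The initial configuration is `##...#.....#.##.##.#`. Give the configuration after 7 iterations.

iteration 1: ##..#.....#...#..#..
iteration 2: .#.#.....#...#..#..#
iteration 3: ........#...#..#..#.
iteration 4: .......#...#..#..#..
iteration 5: ......#...#..#..#...
iteration 6: .....#...#..#..#....
iteration 7: ....#...#..#..#.....

....#...#..#..#.....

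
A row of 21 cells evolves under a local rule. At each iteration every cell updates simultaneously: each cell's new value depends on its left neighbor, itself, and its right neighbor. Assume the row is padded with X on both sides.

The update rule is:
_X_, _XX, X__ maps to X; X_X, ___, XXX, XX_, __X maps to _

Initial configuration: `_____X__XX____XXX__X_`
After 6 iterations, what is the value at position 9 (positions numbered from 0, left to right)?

_

X____XX_X_X___X__X_X_
_X___X__X_XX__XX_X_X_
_XX__XX_X_X_X_X__X_X_
_X_X_X__X_X_X_XX_X_X_
_X_X_XX_X_X_X_X__X_X_
_X_X_X__X_X_X_XX_X_X_
position 9 holds _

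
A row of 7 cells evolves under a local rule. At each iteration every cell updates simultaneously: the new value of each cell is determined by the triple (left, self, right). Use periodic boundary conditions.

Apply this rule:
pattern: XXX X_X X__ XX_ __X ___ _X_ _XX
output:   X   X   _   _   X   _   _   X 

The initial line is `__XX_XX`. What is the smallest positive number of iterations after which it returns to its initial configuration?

7

_XX_XX_
XX_XX__
X_XX__X
_XX__XX
XX__XX_
X__XX_X
__XX_XX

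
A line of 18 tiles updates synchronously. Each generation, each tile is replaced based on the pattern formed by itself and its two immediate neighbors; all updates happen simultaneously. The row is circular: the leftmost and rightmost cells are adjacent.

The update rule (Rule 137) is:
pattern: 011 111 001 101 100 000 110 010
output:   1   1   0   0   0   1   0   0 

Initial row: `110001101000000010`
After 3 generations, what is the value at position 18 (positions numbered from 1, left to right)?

0

generation 1: 100101000011111000
generation 2: 000000011011110010
generation 3: 111111010011100000
position 18 holds 0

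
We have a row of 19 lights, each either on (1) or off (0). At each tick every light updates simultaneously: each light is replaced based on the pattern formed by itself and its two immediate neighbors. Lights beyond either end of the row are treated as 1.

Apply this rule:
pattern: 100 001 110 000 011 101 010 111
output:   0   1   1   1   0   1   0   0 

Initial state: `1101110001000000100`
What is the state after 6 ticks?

1101101001001010110

0110010110011111001
1010101010100001010
1101010101001110101
0110101010010011010
1011010100100101101
1101101001001010110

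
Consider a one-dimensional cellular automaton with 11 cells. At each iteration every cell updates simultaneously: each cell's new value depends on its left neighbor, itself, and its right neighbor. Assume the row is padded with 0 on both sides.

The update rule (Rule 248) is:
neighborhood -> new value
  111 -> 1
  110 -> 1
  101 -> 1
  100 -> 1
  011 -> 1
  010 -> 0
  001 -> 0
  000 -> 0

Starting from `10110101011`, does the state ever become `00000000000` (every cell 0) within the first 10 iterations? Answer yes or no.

01111010111
01111101111
01111111111
01111111111  (fixed point — unchanged through iteration 10)
iteration 10 is 01111111111, still not uniform 0

no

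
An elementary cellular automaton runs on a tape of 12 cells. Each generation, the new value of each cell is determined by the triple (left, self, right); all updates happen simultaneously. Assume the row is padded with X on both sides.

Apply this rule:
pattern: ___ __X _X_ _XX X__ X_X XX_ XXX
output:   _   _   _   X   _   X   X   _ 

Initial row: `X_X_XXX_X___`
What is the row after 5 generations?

X___________

XX_XX_XX____
_XXXXXXX____
XX_____X____
_X__________
X___________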